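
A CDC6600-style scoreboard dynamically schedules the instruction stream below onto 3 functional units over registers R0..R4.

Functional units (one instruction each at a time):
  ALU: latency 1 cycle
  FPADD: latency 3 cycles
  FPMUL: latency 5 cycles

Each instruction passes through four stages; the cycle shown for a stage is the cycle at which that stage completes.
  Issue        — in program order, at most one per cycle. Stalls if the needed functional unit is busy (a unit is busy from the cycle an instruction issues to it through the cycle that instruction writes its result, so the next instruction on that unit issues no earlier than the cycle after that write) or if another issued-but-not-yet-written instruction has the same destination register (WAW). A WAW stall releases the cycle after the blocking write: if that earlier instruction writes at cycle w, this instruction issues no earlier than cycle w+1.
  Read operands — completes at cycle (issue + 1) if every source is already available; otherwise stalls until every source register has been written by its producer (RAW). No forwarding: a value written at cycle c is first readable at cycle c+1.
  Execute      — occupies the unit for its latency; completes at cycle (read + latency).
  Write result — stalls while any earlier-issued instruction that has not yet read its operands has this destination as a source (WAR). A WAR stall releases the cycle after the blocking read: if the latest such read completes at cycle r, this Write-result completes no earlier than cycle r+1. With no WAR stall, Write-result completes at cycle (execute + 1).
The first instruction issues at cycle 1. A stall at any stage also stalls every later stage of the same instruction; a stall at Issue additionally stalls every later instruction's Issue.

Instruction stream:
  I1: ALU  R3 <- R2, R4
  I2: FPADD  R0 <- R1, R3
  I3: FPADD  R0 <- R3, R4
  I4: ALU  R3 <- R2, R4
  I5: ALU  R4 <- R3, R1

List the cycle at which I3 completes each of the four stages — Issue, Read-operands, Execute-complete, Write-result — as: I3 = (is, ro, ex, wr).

[1] I1→ALU
[2] I1 RO, I2→FPADD
[3] I1 EX
[4] I1 WR R3
[5] I2 RO
[8] I2 EX
[9] I2 WR R0
[10] I3→FPADD
[11] I3 RO, I4→ALU
[12] I4 RO
[13] I4 EX
[14] I3 EX, I4 WR R3
[15] I3 WR R0, I5→ALU
[16] I5 RO
[17] I5 EX
[18] I5 WR R4

I3 = (10, 11, 14, 15)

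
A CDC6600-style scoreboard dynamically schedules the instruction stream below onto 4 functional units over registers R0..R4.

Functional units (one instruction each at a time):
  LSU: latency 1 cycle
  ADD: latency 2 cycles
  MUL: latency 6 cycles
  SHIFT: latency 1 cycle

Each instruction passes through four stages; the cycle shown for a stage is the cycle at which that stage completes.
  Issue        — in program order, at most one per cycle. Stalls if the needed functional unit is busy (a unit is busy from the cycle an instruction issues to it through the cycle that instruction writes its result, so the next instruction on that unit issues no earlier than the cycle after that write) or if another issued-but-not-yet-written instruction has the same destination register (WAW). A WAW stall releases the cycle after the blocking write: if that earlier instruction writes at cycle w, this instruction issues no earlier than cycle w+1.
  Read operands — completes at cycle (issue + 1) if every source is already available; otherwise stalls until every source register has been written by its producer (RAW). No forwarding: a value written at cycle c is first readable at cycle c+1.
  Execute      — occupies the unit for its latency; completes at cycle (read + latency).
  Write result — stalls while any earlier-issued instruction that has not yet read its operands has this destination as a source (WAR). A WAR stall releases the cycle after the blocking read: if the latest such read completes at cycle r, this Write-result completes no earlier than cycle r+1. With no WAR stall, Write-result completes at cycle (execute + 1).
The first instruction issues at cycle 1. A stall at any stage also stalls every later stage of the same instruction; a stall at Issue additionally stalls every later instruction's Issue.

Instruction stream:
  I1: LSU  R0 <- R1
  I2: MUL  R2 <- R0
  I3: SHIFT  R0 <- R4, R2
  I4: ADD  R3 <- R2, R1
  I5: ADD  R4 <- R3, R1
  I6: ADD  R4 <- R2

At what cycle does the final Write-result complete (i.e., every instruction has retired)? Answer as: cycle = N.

I1: IS=1 RO=2 EX=3 WR=4
I2: IS=2 RO=5 EX=11 WR=12  [RAW R0: wait I1 write@4]
I3: IS=5 RO=13 EX=14 WR=15  [WAW R0: wait I1 write@4; RAW R2: wait I2 write@12]
I4: IS=6 RO=13 EX=15 WR=16  [RAW R2: wait I2 write@12]
I5: IS=17 RO=18 EX=20 WR=21  [struct: ADD busy until I4 writes@16]
I6: IS=22 RO=23 EX=25 WR=26  [struct: ADD busy until I5 writes@21]

cycle = 26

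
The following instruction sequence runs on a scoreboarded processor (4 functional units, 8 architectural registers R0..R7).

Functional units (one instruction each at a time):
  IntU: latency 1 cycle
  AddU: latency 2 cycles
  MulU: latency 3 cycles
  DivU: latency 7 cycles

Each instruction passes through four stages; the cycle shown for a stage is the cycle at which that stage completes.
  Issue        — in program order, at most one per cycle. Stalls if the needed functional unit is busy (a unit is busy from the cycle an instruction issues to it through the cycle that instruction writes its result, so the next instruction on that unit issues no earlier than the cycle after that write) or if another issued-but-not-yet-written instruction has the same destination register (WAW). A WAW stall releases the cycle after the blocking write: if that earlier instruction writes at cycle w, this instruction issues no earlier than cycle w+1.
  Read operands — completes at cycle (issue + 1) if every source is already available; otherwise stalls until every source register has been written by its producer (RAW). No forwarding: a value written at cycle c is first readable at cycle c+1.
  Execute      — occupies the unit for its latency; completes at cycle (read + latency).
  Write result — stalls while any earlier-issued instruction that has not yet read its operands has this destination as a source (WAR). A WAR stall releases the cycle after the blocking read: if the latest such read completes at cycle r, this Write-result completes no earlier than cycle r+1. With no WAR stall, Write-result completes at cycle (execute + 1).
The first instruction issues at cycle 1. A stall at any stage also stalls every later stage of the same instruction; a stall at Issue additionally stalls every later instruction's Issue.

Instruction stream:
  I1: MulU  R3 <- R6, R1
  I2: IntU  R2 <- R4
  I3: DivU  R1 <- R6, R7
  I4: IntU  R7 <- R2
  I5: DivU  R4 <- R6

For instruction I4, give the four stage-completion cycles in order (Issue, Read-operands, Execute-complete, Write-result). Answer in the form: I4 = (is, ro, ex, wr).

I4 = (6, 7, 8, 9)

c1: I1 issues→MulU
c2: I1 reads · I2 issues→IntU
c3: I2 reads · I3 issues→DivU
c4: I2 exec-done · I3 reads
c5: I1 exec-done · I2 writes R2
c6: I1 writes R3 · I4 issues→IntU
c7: I4 reads
c8: I4 exec-done
c9: I4 writes R7
c11: I3 exec-done
c12: I3 writes R1
c13: I5 issues→DivU
c14: I5 reads
c21: I5 exec-done
c22: I5 writes R4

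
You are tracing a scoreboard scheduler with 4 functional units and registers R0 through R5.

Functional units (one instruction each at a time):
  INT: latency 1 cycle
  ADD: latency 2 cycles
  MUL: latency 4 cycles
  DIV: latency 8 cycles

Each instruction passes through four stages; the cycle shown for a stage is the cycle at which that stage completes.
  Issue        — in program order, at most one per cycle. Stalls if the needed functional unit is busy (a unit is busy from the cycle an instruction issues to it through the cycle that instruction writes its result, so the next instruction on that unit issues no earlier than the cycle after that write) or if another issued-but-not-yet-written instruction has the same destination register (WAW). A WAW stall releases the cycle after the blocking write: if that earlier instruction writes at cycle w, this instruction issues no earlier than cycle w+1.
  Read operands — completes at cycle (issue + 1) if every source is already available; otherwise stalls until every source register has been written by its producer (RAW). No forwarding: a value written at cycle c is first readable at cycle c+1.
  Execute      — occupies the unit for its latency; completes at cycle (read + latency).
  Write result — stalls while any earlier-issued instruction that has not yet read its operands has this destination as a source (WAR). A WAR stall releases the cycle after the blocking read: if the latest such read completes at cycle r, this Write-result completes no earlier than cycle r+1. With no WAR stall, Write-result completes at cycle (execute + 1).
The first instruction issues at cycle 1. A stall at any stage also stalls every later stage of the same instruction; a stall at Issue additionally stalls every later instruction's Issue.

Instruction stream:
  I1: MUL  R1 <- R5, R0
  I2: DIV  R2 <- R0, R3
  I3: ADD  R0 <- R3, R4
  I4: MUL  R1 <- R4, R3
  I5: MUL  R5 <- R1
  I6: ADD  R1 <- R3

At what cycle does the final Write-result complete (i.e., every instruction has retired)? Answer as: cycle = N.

cycle = 21

t=1  issue I1 (MUL)
t=2  I1 read-ops, issue I2 (DIV)
t=3  I2 read-ops, issue I3 (ADD)
t=4  I3 read-ops
t=6  I1 finished on MUL, I3 finished on ADD
t=7  I1→R1, I3→R0
t=8  issue I4 (MUL)
t=9  I4 read-ops
t=11  I2 finished on DIV
t=12  I2→R2
t=13  I4 finished on MUL
t=14  I4→R1
t=15  issue I5 (MUL)
t=16  I5 read-ops, issue I6 (ADD)
t=17  I6 read-ops
t=19  I6 finished on ADD
t=20  I5 finished on MUL, I6→R1
t=21  I5→R5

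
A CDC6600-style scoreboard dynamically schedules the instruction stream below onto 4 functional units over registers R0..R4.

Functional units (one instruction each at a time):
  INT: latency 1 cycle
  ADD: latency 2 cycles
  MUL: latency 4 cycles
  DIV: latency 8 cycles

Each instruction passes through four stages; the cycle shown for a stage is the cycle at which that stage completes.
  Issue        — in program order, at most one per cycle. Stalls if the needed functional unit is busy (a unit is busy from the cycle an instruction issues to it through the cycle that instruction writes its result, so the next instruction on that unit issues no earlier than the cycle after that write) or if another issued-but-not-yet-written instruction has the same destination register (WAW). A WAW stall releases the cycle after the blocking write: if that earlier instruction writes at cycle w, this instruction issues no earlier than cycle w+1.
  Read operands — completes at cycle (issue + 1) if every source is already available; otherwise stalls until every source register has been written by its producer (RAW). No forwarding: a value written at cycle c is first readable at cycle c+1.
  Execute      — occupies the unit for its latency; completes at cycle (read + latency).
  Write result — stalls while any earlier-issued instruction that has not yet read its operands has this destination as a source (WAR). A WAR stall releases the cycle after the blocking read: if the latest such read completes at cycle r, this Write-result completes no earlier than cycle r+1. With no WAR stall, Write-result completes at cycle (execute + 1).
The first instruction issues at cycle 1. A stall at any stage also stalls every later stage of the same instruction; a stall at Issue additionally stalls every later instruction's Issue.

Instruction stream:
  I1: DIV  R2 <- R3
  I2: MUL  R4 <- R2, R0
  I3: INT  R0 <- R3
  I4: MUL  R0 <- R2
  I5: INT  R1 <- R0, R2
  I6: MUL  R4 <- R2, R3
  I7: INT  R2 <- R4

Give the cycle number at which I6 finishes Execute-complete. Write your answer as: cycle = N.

[1] I1→DIV
[2] I1 RO | I2→MUL
[3] I3→INT
[4] I3 RO
[5] I3 EX
[10] I1 EX
[11] I1 WR R2
[12] I2 RO
[13] I3 WR R0
[16] I2 EX
[17] I2 WR R4
[18] I4→MUL
[19] I4 RO | I5→INT
[23] I4 EX
[24] I4 WR R0
[25] I5 RO | I6→MUL
[26] I5 EX | I6 RO
[27] I5 WR R1
[28] I7→INT
[30] I6 EX
[31] I6 WR R4
[32] I7 RO
[33] I7 EX
[34] I7 WR R2

cycle = 30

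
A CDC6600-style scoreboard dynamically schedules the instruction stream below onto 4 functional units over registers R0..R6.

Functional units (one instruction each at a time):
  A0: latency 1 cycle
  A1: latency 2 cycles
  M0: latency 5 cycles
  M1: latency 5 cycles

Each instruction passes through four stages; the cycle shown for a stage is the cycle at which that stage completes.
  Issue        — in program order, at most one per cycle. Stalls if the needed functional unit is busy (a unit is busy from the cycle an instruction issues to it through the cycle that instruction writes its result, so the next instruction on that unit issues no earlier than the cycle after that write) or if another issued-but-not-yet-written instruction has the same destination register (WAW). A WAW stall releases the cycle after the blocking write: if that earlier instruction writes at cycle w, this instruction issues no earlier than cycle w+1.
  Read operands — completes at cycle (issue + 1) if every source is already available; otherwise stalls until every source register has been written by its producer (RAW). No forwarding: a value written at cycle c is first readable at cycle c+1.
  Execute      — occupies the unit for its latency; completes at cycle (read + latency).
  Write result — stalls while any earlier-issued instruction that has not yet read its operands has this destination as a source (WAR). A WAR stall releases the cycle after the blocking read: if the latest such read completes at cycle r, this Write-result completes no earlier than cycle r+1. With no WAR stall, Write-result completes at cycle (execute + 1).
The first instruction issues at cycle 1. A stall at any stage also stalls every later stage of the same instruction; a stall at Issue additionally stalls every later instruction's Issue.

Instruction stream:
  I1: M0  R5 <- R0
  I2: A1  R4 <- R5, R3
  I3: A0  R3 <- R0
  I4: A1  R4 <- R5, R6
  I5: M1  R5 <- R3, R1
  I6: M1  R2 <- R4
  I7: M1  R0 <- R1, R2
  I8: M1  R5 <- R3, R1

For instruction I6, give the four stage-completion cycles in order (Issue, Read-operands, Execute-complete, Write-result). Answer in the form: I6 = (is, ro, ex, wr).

I6 = (22, 23, 28, 29)

c1: I1 dispatched to M0
c2: I1 operands ready; I2 dispatched to A1
c3: I3 dispatched to A0
c4: I3 operands ready
c5: I3 complete
c7: I1 complete
c8: R5←I1
c9: I2 operands ready
c10: R3←I3
c11: I2 complete
c12: R4←I2
c13: I4 dispatched to A1
c14: I4 operands ready; I5 dispatched to M1
c15: I5 operands ready
c16: I4 complete
c17: R4←I4
c20: I5 complete
c21: R5←I5
c22: I6 dispatched to M1
c23: I6 operands ready
c28: I6 complete
c29: R2←I6
c30: I7 dispatched to M1
c31: I7 operands ready
c36: I7 complete
c37: R0←I7
c38: I8 dispatched to M1
c39: I8 operands ready
c44: I8 complete
c45: R5←I8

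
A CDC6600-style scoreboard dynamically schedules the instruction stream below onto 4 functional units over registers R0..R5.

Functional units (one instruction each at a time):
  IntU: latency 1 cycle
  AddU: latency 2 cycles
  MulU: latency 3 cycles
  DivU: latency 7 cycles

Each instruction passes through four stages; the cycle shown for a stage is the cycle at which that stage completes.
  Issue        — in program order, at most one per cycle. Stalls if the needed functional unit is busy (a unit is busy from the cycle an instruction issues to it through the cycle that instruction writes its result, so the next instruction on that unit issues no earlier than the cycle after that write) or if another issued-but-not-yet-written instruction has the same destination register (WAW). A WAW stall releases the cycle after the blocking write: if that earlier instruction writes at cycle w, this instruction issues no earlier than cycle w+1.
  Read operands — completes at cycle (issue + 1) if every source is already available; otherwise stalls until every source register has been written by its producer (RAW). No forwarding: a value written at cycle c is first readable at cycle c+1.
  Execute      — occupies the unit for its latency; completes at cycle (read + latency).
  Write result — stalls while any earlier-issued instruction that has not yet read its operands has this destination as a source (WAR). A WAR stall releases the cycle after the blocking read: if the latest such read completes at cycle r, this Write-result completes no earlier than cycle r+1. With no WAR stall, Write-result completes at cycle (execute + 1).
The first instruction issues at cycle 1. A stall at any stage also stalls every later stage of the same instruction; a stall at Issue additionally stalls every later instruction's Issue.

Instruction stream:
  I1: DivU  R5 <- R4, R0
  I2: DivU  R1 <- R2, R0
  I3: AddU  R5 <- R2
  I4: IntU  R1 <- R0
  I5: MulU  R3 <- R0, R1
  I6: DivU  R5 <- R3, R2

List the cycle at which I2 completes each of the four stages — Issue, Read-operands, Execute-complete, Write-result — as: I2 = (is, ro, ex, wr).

t=1  I1→DivU
t=2  I1 RO
t=9  I1 EX
t=10  I1 WR R5
t=11  I2→DivU
t=12  I2 RO | I3→AddU
t=13  I3 RO
t=15  I3 EX
t=16  I3 WR R5
t=19  I2 EX
t=20  I2 WR R1
t=21  I4→IntU
t=22  I4 RO | I5→MulU
t=23  I4 EX | I6→DivU
t=24  I4 WR R1
t=25  I5 RO
t=28  I5 EX
t=29  I5 WR R3
t=30  I6 RO
t=37  I6 EX
t=38  I6 WR R5

I2 = (11, 12, 19, 20)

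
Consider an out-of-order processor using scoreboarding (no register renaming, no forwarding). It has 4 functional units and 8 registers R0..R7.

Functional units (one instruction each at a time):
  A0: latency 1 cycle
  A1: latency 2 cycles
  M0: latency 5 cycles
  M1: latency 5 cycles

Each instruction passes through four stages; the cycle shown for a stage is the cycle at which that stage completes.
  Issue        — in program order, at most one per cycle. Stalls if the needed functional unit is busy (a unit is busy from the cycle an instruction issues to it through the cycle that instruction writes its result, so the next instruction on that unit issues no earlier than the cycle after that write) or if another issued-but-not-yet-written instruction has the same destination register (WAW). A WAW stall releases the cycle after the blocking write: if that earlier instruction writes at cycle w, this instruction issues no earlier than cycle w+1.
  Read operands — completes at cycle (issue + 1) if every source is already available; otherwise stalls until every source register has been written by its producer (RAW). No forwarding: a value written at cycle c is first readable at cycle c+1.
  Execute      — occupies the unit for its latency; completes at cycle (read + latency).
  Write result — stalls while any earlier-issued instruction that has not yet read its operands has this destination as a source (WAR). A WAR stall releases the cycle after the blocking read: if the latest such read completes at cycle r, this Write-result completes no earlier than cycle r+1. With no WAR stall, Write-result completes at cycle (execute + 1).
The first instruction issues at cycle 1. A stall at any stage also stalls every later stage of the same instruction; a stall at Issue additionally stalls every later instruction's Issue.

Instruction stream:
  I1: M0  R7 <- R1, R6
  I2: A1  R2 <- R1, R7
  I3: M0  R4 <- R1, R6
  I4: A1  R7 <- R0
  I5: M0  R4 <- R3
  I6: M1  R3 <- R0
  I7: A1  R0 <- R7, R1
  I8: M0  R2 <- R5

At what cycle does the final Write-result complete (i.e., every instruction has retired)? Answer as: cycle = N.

  I1 | 1 | 2 | 7 | 8
  I2 | 2 | 9 | 11 | 12   RAW R7: wait I1 write@8
  I3 | 9 | 10 | 15 | 16   struct: M0 busy until I1 writes@8
  I4 | 13 | 14 | 16 | 17   struct: A1 busy until I2 writes@12
  I5 | 17 | 18 | 23 | 24   struct: M0 busy until I3 writes@16
  I6 | 18 | 19 | 24 | 25
  I7 | 19 | 20 | 22 | 23
  I8 | 25 | 26 | 31 | 32   struct: M0 busy until I5 writes@24

cycle = 32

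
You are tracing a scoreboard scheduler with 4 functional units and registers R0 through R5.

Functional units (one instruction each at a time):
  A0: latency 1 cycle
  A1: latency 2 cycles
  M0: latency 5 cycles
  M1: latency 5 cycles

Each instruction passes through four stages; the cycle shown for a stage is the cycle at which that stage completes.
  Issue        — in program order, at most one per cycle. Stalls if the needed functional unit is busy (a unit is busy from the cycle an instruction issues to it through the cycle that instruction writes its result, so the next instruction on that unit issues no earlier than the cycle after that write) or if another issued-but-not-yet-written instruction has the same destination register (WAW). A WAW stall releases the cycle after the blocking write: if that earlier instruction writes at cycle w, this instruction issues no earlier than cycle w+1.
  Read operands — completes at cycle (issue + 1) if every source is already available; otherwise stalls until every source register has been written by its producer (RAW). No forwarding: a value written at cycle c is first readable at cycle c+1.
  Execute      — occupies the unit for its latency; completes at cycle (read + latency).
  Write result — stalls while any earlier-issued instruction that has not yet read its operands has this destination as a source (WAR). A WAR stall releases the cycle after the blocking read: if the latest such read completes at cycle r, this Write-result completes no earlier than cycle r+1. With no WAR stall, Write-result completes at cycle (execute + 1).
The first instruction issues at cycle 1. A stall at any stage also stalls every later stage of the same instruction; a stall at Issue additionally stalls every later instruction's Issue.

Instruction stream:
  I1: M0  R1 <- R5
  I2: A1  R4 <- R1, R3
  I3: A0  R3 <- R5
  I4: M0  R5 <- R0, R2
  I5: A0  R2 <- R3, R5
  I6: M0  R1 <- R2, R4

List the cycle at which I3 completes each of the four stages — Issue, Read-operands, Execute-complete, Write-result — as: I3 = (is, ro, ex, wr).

c1: issue I1 (M0)
c2: I1 read-ops | issue I2 (A1)
c3: issue I3 (A0)
c4: I3 read-ops
c5: I3 finished on A0
c7: I1 finished on M0
c8: I1→R1
c9: I2 read-ops | issue I4 (M0)
c10: I3→R3 | I4 read-ops
c11: I2 finished on A1 | issue I5 (A0)
c12: I2→R4
c15: I4 finished on M0
c16: I4→R5
c17: I5 read-ops | issue I6 (M0)
c18: I5 finished on A0
c19: I5→R2
c20: I6 read-ops
c25: I6 finished on M0
c26: I6→R1

I3 = (3, 4, 5, 10)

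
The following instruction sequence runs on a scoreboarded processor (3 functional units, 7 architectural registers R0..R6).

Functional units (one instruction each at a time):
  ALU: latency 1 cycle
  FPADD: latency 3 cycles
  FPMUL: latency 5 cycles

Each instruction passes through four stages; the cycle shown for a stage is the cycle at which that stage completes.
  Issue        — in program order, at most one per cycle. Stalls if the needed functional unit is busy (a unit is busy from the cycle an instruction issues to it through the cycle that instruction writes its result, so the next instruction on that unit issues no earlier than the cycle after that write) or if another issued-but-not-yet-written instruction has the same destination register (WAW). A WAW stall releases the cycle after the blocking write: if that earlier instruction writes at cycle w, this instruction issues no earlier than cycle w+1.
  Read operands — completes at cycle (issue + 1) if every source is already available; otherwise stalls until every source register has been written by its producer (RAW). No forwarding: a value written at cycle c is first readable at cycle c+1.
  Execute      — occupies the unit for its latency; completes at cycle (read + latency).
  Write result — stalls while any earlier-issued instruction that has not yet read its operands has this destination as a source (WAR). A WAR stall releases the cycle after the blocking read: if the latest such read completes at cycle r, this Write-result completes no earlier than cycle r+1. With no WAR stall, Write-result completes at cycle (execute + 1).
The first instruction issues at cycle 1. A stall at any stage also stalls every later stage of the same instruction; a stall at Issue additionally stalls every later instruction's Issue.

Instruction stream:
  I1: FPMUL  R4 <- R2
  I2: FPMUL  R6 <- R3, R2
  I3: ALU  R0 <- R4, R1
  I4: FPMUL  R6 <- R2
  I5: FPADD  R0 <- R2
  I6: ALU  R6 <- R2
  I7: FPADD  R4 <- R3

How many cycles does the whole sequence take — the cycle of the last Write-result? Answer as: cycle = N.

  I1 | 1 | 2 | 7 | 8
  I2 | 9 | 10 | 15 | 16   struct: FPMUL busy until I1 writes@8
  I3 | 10 | 11 | 12 | 13
  I4 | 17 | 18 | 23 | 24   struct: FPMUL busy until I2 writes@16
  I5 | 18 | 19 | 22 | 23
  I6 | 25 | 26 | 27 | 28   WAW R6: wait I4 write@24
  I7 | 26 | 27 | 30 | 31

cycle = 31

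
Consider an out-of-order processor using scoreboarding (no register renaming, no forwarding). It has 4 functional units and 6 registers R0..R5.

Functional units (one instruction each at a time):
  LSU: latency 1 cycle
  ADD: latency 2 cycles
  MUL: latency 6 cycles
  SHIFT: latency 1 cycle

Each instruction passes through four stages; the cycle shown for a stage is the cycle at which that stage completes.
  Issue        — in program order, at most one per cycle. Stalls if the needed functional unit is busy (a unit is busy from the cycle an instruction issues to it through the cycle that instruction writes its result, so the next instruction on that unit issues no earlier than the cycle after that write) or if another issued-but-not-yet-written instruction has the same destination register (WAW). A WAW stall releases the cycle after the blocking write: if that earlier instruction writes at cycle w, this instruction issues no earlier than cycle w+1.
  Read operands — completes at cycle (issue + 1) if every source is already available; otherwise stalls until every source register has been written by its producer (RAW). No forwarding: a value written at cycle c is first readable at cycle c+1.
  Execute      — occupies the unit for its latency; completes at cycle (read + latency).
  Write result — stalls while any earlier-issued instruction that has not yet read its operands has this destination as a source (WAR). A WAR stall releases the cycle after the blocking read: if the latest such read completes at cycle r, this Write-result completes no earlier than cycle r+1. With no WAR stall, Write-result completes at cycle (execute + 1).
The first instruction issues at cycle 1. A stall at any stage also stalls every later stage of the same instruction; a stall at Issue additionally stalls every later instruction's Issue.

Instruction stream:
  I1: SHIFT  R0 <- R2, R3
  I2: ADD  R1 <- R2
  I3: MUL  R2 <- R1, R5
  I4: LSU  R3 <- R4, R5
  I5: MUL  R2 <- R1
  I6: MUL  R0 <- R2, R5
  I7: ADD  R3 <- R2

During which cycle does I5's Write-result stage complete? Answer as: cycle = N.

I1: IS=1 RO=2 EX=3 WR=4
I2: IS=2 RO=3 EX=5 WR=6
I3: IS=3 RO=7 EX=13 WR=14  [RAW R1: wait I2 write@6]
I4: IS=4 RO=5 EX=6 WR=7
I5: IS=15 RO=16 EX=22 WR=23  [struct: MUL busy until I3 writes@14]
I6: IS=24 RO=25 EX=31 WR=32  [struct: MUL busy until I5 writes@23]
I7: IS=25 RO=26 EX=28 WR=29

cycle = 23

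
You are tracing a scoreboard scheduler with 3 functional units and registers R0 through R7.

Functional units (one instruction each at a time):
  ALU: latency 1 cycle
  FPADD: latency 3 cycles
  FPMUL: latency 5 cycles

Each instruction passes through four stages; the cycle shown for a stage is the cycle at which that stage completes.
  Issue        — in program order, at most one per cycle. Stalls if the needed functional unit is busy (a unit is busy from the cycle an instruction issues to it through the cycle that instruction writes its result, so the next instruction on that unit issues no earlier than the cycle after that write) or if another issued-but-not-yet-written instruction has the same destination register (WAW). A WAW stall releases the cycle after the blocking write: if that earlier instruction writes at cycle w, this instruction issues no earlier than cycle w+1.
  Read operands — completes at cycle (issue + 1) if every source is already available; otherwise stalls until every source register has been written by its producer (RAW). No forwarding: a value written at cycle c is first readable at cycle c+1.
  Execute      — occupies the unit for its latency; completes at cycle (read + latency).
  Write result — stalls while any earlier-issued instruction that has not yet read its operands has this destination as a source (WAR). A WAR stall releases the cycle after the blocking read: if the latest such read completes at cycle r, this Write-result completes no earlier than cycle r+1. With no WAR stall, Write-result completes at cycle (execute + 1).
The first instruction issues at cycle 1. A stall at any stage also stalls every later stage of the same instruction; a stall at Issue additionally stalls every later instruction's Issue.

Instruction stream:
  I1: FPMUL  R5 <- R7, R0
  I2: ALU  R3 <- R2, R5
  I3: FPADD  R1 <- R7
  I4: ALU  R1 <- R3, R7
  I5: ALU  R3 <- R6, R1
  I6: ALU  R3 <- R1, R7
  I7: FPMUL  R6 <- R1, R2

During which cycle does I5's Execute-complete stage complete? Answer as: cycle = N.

  I1 | 1 | 2 | 7 | 8
  I2 | 2 | 9 | 10 | 11   RAW R5: wait I1 write@8
  I3 | 3 | 4 | 7 | 8
  I4 | 12 | 13 | 14 | 15   struct: ALU busy until I2 writes@11
  I5 | 16 | 17 | 18 | 19   struct: ALU busy until I4 writes@15
  I6 | 20 | 21 | 22 | 23   struct: ALU busy until I5 writes@19
  I7 | 21 | 22 | 27 | 28

cycle = 18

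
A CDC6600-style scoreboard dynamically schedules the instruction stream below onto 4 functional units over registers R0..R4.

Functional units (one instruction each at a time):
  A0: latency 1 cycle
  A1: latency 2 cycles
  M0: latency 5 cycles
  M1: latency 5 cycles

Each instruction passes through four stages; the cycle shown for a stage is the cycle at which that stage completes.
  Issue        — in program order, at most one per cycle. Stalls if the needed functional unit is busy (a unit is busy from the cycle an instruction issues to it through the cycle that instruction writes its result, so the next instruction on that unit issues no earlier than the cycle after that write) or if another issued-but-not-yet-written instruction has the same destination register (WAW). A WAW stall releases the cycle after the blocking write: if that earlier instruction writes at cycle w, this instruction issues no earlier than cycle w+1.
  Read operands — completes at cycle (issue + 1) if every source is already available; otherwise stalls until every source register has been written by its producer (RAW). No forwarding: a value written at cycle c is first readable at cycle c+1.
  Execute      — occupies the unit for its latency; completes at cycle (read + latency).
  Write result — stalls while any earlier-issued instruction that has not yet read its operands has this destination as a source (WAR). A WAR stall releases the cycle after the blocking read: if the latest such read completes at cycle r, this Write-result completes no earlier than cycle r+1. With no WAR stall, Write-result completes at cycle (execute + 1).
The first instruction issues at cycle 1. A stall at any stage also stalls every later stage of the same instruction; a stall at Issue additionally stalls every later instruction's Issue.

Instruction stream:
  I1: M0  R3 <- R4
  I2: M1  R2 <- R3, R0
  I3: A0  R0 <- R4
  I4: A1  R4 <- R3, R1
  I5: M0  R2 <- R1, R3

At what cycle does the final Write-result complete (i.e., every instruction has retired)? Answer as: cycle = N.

t=1  I1 issues→M0
t=2  I1 reads; I2 issues→M1
t=3  I3 issues→A0
t=4  I3 reads; I4 issues→A1
t=5  I3 exec-done
t=7  I1 exec-done
t=8  I1 writes R3
t=9  I2 reads; I4 reads
t=10  I3 writes R0
t=11  I4 exec-done
t=12  I4 writes R4
t=14  I2 exec-done
t=15  I2 writes R2
t=16  I5 issues→M0
t=17  I5 reads
t=22  I5 exec-done
t=23  I5 writes R2

cycle = 23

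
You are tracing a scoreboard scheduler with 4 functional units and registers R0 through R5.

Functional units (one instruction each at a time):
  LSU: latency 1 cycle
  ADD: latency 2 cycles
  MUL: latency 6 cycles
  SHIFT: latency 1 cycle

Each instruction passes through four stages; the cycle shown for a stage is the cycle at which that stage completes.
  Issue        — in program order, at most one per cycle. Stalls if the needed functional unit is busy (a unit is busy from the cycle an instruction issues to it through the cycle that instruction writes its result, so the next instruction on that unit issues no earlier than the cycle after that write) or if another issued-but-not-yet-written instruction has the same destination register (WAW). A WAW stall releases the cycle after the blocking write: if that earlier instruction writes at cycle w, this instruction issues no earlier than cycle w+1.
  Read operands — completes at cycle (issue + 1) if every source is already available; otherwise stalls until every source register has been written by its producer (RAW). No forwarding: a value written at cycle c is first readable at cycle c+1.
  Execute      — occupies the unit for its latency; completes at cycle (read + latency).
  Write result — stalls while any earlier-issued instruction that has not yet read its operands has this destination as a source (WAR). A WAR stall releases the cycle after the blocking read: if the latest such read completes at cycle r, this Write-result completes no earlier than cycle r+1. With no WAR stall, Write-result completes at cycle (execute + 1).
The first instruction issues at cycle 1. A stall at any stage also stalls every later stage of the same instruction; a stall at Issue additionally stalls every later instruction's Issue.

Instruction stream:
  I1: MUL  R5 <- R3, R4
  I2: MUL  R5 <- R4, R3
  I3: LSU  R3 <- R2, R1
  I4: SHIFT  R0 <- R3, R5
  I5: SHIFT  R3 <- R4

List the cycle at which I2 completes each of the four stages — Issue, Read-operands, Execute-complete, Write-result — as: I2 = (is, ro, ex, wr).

I2 = (10, 11, 17, 18)

[1] I1 issues→MUL
[2] I1 reads
[8] I1 exec-done
[9] I1 writes R5
[10] I2 issues→MUL
[11] I2 reads · I3 issues→LSU
[12] I3 reads · I4 issues→SHIFT
[13] I3 exec-done
[14] I3 writes R3
[17] I2 exec-done
[18] I2 writes R5
[19] I4 reads
[20] I4 exec-done
[21] I4 writes R0
[22] I5 issues→SHIFT
[23] I5 reads
[24] I5 exec-done
[25] I5 writes R3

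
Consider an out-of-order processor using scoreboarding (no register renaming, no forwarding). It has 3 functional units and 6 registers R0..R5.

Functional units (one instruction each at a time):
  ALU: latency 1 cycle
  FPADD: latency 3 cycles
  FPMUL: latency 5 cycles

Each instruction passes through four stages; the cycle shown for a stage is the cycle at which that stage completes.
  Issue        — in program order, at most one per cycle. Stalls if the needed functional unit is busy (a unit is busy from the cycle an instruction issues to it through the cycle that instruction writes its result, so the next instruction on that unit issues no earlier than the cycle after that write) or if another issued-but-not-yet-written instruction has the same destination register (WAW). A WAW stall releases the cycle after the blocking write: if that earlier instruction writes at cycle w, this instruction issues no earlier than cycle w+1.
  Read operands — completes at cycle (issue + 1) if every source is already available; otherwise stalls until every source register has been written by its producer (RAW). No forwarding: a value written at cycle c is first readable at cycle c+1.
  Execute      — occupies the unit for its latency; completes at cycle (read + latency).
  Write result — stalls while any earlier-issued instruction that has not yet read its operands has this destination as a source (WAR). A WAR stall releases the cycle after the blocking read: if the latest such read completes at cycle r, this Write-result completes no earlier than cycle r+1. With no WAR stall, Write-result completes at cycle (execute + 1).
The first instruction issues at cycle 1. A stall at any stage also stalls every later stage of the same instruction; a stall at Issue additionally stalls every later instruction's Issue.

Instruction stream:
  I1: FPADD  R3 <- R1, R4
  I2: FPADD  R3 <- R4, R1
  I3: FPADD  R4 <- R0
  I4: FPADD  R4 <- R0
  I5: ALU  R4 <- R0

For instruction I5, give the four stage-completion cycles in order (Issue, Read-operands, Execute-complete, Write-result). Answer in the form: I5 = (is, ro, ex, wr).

I1  is:1  ro:2  ex:5  wr:6
I2  is:7  ro:8  ex:11  wr:12  — struct: FPADD busy until I1 writes@6
I3  is:13  ro:14  ex:17  wr:18  — struct: FPADD busy until I2 writes@12
I4  is:19  ro:20  ex:23  wr:24  — struct: FPADD busy until I3 writes@18
I5  is:25  ro:26  ex:27  wr:28  — WAW R4: wait I4 write@24

I5 = (25, 26, 27, 28)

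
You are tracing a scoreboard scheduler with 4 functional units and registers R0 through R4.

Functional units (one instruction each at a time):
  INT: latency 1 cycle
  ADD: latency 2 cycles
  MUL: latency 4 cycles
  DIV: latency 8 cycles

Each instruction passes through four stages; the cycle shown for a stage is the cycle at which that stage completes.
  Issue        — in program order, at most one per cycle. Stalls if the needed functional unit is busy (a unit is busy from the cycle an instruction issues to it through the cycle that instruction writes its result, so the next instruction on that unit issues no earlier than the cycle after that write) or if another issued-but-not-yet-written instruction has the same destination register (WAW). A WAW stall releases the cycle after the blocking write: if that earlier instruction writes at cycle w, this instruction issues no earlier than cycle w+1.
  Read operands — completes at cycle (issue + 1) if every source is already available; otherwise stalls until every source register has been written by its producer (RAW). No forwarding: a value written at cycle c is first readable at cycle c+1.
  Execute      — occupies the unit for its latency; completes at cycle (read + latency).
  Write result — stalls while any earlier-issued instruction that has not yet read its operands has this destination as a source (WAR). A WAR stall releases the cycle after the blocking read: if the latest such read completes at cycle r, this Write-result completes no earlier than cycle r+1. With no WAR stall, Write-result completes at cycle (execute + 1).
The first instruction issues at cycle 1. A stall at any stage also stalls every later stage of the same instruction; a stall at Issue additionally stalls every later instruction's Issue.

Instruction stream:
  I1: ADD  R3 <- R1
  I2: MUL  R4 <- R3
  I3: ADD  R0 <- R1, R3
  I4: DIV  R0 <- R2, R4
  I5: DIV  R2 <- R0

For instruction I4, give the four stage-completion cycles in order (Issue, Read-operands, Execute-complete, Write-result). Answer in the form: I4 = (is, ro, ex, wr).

I4 = (11, 12, 20, 21)

  I1 | 1 | 2 | 4 | 5
  I2 | 2 | 6 | 10 | 11   RAW R3: wait I1 write@5
  I3 | 6 | 7 | 9 | 10   struct: ADD busy until I1 writes@5
  I4 | 11 | 12 | 20 | 21   WAW R0: wait I3 write@10
  I5 | 22 | 23 | 31 | 32   struct: DIV busy until I4 writes@21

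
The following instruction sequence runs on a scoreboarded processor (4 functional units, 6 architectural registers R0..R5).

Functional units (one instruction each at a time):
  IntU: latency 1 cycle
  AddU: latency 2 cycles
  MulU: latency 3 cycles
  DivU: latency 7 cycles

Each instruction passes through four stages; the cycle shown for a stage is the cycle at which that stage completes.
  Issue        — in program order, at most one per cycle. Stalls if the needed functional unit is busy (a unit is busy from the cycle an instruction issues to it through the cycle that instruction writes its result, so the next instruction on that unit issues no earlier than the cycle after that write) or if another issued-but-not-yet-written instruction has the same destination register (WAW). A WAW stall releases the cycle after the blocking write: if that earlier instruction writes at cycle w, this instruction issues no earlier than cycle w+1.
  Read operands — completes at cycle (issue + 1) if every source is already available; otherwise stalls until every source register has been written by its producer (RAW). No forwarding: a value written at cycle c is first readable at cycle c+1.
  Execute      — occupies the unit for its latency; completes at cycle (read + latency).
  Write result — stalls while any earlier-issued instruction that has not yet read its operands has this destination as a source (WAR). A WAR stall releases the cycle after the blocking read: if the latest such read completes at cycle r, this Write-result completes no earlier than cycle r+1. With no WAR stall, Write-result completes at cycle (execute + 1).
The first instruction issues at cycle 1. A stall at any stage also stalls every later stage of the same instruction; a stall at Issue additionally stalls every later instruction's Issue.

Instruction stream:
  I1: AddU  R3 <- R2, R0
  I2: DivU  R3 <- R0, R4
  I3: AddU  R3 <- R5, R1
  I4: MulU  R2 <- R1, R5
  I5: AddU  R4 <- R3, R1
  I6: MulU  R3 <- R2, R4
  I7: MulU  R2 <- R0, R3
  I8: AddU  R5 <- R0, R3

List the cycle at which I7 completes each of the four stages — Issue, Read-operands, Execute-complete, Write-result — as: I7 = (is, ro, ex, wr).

I7 = (31, 32, 35, 36)

c1: I1 dispatched to AddU
c2: I1 operands ready
c4: I1 complete
c5: R3←I1
c6: I2 dispatched to DivU
c7: I2 operands ready
c14: I2 complete
c15: R3←I2
c16: I3 dispatched to AddU
c17: I3 operands ready; I4 dispatched to MulU
c18: I4 operands ready
c19: I3 complete
c20: R3←I3
c21: I4 complete; I5 dispatched to AddU
c22: R2←I4; I5 operands ready
c23: I6 dispatched to MulU
c24: I5 complete
c25: R4←I5
c26: I6 operands ready
c29: I6 complete
c30: R3←I6
c31: I7 dispatched to MulU
c32: I7 operands ready; I8 dispatched to AddU
c33: I8 operands ready
c35: I7 complete; I8 complete
c36: R2←I7; R5←I8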